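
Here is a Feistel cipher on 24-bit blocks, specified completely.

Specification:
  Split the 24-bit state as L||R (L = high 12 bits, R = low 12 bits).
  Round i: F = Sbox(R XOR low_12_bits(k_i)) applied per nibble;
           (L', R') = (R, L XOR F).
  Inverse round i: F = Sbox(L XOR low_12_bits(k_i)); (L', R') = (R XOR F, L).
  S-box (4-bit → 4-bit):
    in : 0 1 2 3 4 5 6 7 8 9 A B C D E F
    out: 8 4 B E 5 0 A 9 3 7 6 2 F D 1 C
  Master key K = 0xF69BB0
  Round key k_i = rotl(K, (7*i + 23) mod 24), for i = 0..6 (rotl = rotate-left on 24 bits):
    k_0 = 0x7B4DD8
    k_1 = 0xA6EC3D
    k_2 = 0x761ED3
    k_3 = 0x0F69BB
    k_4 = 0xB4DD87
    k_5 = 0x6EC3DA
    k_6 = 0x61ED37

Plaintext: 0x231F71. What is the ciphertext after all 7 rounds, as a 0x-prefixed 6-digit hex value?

0x387533

s_0 = plaintext = 0x231F71
s_1 = Round(s_0, k_0) = 0xF71956
s_2 = Round(s_1, k_1) = 0x956FD3
s_3 = Round(s_2, k_2) = 0xFD3DDE
s_4 = Round(s_3, k_3) = 0xDDEA73
s_5 = Round(s_4, k_4) = 0xA7341B
s_6 = Round(s_5, k_5) = 0x41B387
s_7 = Round(s_6, k_6) = 0x387533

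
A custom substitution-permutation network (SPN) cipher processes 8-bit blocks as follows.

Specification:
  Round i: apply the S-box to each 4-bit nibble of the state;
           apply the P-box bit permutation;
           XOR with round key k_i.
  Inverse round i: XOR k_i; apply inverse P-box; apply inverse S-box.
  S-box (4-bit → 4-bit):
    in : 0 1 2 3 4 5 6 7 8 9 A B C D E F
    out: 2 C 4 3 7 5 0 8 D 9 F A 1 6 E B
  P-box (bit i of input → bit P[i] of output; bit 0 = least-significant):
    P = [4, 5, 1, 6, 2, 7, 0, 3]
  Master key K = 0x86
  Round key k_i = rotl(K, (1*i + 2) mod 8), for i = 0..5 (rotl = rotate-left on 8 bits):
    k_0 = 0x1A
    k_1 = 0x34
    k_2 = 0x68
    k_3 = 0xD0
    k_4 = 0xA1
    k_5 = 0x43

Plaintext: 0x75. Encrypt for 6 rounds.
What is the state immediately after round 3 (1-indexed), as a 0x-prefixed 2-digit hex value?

s_0 = plaintext = 0x75
s_1 = Round(s_0, k_0) = 0x00
s_2 = Round(s_1, k_1) = 0x94
s_3 = Round(s_2, k_2) = 0x56
s_4 = Round(s_3, k_3) = 0xD5
s_5 = Round(s_4, k_4) = 0x32
s_6 = Round(s_5, k_5) = 0xC5

0x56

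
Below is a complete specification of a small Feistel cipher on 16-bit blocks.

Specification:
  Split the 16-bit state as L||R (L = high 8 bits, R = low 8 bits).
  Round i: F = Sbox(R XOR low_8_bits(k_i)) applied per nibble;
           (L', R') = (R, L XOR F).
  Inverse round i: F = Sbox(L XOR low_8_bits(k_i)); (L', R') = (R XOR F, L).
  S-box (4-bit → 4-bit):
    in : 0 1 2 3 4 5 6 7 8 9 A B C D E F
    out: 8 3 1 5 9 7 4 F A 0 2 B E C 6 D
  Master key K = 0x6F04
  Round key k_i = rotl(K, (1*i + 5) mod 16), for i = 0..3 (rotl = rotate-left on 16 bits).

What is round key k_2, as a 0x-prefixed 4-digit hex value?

K = 0x6F04
k_0 = rotl(K, (1*0+5) mod 16) = rotl(K, 5) = 0xE08D
k_1 = rotl(K, (1*1+5) mod 16) = rotl(K, 6) = 0xC11B
k_2 = rotl(K, (1*2+5) mod 16) = rotl(K, 7) = 0x8237

0x8237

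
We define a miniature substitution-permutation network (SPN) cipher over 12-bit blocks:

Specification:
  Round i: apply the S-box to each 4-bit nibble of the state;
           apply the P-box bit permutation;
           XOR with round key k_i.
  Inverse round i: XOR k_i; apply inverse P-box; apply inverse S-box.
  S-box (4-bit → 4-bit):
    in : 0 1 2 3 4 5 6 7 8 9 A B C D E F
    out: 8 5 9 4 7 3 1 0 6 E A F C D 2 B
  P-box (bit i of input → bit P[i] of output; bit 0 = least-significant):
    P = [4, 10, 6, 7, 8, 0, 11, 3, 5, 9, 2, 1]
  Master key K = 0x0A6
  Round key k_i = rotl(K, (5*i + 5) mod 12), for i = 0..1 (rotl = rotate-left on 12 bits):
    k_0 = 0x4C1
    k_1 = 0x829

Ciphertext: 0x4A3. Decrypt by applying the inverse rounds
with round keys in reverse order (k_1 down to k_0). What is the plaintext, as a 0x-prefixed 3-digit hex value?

s_0 = ciphertext = 0x4A3
s_1 = InvRound(s_0, k_1) = 0x0CA
s_2 = InvRound(s_1, k_0) = 0x0AE

0x0AE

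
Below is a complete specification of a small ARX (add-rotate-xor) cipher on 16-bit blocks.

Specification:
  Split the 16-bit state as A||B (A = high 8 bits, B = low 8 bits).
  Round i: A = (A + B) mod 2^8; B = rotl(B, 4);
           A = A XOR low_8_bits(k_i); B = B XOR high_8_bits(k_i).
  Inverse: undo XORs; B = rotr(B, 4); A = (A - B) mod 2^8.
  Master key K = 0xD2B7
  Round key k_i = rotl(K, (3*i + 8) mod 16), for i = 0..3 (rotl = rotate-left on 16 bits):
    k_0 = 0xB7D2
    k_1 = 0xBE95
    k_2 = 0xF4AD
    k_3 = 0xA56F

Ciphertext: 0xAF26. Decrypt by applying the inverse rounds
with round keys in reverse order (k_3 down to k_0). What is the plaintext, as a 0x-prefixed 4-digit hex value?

s_0 = ciphertext = 0xAF26
s_1 = InvRound(s_0, k_3) = 0x8838
s_2 = InvRound(s_1, k_2) = 0x59CC
s_3 = InvRound(s_2, k_1) = 0xA527
s_4 = InvRound(s_3, k_0) = 0x6E09

0x6E09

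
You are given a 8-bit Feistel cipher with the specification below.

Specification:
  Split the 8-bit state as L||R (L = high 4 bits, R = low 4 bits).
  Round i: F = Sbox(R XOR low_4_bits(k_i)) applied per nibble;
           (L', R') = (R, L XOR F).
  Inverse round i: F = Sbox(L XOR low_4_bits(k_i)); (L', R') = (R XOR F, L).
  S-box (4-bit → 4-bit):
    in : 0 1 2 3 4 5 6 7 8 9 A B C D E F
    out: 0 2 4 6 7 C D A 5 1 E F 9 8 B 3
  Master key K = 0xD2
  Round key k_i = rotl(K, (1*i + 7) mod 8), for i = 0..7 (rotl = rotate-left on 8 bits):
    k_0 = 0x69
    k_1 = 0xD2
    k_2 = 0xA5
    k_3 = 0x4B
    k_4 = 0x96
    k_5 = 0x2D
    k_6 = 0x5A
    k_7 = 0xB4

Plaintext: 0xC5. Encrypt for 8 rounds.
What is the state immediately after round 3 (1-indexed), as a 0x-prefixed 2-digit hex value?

0xFB

s_0 = plaintext = 0xC5
s_1 = Round(s_0, k_0) = 0x55
s_2 = Round(s_1, k_1) = 0x5F
s_3 = Round(s_2, k_2) = 0xFB
s_4 = Round(s_3, k_3) = 0xBF
s_5 = Round(s_4, k_4) = 0xFA
s_6 = Round(s_5, k_5) = 0xA5
s_7 = Round(s_6, k_6) = 0x59
s_8 = Round(s_7, k_7) = 0x9D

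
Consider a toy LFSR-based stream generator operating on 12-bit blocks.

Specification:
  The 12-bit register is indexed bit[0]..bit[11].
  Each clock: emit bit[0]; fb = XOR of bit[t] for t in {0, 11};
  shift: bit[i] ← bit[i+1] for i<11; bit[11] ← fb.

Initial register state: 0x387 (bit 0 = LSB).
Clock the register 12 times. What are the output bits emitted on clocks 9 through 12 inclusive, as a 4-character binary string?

reg_0 = 0x387
clock 1: out=1, reg = 0x9C3
clock 2: out=1, reg = 0x4E1
clock 3: out=1, reg = 0xA70
clock 4: out=0, reg = 0xD38
clock 5: out=0, reg = 0xE9C
clock 6: out=0, reg = 0xF4E
clock 7: out=0, reg = 0xFA7
clock 8: out=1, reg = 0x7D3
clock 9: out=1, reg = 0xBE9
clock 10: out=1, reg = 0x5F4
clock 11: out=0, reg = 0x2FA
clock 12: out=0, reg = 0x17D

1100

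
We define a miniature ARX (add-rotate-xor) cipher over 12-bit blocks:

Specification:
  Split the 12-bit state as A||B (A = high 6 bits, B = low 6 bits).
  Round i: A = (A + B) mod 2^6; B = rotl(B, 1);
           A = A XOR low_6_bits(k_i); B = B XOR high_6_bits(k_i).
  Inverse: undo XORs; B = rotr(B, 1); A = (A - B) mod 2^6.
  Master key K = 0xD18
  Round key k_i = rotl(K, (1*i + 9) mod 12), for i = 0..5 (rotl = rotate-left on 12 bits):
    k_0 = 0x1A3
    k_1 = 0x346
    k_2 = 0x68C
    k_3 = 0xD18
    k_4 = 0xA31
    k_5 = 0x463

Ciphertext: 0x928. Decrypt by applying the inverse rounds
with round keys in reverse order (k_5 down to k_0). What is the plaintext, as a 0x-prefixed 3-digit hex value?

s_0 = ciphertext = 0x928
s_1 = InvRound(s_0, k_5) = 0x2FC
s_2 = InvRound(s_1, k_4) = 0xC0A
s_3 = InvRound(s_2, k_3) = 0x25F
s_4 = InvRound(s_3, k_2) = 0x8E2
s_5 = InvRound(s_4, k_1) = 0xBB7
s_6 = InvRound(s_5, k_0) = 0x578

0x578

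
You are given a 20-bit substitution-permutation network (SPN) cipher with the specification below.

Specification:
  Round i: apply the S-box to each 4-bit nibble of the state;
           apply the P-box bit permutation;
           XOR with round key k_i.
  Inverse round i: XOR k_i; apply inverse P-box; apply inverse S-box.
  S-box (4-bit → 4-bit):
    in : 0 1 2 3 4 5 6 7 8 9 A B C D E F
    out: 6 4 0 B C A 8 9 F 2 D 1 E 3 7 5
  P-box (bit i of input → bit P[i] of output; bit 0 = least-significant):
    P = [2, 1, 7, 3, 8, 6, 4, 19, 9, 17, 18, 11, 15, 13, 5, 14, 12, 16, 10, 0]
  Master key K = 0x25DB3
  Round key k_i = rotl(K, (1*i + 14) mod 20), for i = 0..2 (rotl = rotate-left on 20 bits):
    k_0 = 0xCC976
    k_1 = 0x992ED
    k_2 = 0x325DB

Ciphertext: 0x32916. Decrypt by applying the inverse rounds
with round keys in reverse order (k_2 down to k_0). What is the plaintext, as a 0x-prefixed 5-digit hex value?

0x6041C

s_0 = ciphertext = 0x32916
s_1 = InvRound(s_0, k_2) = 0x4269A
s_2 = InvRound(s_1, k_1) = 0x8E1CD
s_3 = InvRound(s_2, k_0) = 0x6041C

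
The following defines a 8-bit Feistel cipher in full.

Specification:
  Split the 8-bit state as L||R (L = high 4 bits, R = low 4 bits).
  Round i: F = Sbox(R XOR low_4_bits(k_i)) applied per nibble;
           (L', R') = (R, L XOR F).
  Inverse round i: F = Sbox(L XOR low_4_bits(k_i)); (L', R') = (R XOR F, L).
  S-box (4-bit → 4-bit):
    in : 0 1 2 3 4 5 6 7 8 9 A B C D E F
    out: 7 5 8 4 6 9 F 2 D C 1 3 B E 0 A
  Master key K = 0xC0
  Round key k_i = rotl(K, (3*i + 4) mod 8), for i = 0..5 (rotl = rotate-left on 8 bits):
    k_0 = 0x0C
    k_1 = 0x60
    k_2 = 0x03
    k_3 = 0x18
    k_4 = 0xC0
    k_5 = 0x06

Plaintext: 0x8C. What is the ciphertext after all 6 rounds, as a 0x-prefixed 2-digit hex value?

s_0 = plaintext = 0x8C
s_1 = Round(s_0, k_0) = 0xCF
s_2 = Round(s_1, k_1) = 0xF6
s_3 = Round(s_2, k_2) = 0x66
s_4 = Round(s_3, k_3) = 0x66
s_5 = Round(s_4, k_4) = 0x69
s_6 = Round(s_5, k_5) = 0x9C

0x9C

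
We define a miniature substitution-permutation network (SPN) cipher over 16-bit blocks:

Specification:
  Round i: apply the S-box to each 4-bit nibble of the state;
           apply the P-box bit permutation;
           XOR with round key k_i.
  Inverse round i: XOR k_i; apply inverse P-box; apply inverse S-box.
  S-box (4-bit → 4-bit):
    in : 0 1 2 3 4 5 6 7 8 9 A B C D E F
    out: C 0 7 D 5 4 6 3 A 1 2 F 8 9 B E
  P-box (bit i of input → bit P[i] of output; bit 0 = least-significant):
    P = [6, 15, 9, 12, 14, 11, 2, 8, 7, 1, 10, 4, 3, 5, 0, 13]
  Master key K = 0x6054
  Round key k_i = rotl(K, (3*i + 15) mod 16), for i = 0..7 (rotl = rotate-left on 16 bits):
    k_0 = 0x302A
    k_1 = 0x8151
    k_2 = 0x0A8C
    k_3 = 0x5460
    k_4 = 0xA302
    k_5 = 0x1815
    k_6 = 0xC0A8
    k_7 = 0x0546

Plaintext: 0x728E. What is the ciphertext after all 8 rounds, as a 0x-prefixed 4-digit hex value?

0x18F7

s_0 = plaintext = 0x728E
s_1 = Round(s_0, k_0) = 0xADC0
s_2 = Round(s_1, k_1) = 0x92E1
s_3 = Round(s_2, k_2) = 0x4706
s_4 = Round(s_3, k_3) = 0xD7EF
s_5 = Round(s_4, k_4) = 0x5888
s_6 = Round(s_5, k_5) = 0x8106
s_7 = Round(s_6, k_6) = 0x638C
s_8 = Round(s_7, k_7) = 0x18F7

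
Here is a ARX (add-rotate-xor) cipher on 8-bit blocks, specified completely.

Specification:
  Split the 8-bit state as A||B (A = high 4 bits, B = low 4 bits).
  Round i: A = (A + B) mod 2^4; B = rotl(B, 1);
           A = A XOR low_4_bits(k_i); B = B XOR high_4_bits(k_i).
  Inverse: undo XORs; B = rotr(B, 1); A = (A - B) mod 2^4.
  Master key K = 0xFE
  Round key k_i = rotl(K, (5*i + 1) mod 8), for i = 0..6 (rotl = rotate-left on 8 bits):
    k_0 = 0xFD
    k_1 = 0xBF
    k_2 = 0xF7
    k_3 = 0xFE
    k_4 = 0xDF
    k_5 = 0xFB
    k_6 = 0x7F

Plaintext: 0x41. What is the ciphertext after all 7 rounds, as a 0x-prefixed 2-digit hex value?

0xAF

s_0 = plaintext = 0x41
s_1 = Round(s_0, k_0) = 0x8D
s_2 = Round(s_1, k_1) = 0xA0
s_3 = Round(s_2, k_2) = 0xDF
s_4 = Round(s_3, k_3) = 0x20
s_5 = Round(s_4, k_4) = 0xDD
s_6 = Round(s_5, k_5) = 0x14
s_7 = Round(s_6, k_6) = 0xAF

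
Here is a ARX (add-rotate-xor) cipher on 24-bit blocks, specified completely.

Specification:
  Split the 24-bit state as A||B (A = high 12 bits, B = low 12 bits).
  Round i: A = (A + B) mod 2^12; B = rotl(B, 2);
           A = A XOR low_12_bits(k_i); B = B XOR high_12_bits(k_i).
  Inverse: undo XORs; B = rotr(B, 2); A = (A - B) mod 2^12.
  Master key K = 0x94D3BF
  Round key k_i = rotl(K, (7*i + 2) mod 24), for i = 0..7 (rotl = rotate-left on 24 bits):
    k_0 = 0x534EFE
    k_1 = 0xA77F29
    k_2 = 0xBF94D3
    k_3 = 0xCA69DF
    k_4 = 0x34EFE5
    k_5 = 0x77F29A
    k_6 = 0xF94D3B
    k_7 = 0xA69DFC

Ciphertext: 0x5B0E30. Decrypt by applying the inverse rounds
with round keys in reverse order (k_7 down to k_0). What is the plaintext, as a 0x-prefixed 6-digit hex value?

s_0 = ciphertext = 0x5B0E30
s_1 = InvRound(s_0, k_7) = 0x336516
s_2 = InvRound(s_1, k_6) = 0x36DAA0
s_3 = InvRound(s_2, k_5) = 0x280F77
s_4 = InvRound(s_3, k_4) = 0x65770E
s_5 = InvRound(s_4, k_3) = 0xC9E2EA
s_6 = InvRound(s_5, k_2) = 0xA09E44
s_7 = InvRound(s_6, k_1) = 0x814D0C
s_8 = InvRound(s_7, k_0) = 0x4DC20E

0x4DC20E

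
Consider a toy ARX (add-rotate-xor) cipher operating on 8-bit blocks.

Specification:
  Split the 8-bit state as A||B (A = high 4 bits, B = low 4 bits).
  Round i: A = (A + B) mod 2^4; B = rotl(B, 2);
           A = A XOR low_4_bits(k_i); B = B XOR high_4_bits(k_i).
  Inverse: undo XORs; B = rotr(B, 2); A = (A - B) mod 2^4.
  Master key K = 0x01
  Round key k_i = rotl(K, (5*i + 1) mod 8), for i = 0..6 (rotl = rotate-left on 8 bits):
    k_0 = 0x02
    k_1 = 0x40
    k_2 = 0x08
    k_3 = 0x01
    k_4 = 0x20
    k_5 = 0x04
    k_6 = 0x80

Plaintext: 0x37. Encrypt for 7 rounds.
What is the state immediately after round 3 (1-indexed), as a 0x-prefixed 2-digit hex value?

s_0 = plaintext = 0x37
s_1 = Round(s_0, k_0) = 0x8D
s_2 = Round(s_1, k_1) = 0x53
s_3 = Round(s_2, k_2) = 0x0C
s_4 = Round(s_3, k_3) = 0xD3
s_5 = Round(s_4, k_4) = 0x0E
s_6 = Round(s_5, k_5) = 0xAB
s_7 = Round(s_6, k_6) = 0x56

0x0C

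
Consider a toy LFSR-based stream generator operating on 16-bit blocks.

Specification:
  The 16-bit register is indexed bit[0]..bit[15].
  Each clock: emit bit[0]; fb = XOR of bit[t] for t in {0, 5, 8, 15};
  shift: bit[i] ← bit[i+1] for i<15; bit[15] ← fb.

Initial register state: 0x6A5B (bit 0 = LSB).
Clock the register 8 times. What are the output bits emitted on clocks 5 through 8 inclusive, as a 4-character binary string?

1010

reg_0 = 0x6A5B
clock 1: out=1, reg = 0xB52D
clock 2: out=1, reg = 0x5A96
clock 3: out=0, reg = 0x2D4B
clock 4: out=1, reg = 0x16A5
clock 5: out=1, reg = 0x0B52
clock 6: out=0, reg = 0x85A9
clock 7: out=1, reg = 0x42D4
clock 8: out=0, reg = 0x216A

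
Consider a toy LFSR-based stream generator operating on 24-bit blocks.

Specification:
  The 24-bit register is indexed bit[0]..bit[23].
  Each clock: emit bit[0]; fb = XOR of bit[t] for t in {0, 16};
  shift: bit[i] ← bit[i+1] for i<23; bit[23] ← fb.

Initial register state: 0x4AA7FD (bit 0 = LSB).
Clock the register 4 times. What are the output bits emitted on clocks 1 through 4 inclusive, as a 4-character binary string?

reg_0 = 0x4AA7FD
clock 1: out=1, reg = 0xA553FE
clock 2: out=0, reg = 0xD2A9FF
clock 3: out=1, reg = 0xE954FF
clock 4: out=1, reg = 0x74AA7F

1011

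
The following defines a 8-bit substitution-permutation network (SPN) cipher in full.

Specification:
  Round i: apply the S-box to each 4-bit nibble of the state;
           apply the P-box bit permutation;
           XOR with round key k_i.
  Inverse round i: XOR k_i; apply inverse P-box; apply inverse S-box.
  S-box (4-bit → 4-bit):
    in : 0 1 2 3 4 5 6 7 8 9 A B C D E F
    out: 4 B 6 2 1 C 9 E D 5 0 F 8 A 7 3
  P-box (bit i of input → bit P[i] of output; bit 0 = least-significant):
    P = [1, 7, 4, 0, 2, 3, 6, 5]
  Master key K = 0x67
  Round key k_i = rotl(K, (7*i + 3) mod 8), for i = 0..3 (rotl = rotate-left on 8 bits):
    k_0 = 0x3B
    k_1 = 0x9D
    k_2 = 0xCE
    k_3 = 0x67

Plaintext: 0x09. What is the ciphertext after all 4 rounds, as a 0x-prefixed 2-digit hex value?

0x86

s_0 = plaintext = 0x09
s_1 = Round(s_0, k_0) = 0x69
s_2 = Round(s_1, k_1) = 0xAB
s_3 = Round(s_2, k_2) = 0x5D
s_4 = Round(s_3, k_3) = 0x86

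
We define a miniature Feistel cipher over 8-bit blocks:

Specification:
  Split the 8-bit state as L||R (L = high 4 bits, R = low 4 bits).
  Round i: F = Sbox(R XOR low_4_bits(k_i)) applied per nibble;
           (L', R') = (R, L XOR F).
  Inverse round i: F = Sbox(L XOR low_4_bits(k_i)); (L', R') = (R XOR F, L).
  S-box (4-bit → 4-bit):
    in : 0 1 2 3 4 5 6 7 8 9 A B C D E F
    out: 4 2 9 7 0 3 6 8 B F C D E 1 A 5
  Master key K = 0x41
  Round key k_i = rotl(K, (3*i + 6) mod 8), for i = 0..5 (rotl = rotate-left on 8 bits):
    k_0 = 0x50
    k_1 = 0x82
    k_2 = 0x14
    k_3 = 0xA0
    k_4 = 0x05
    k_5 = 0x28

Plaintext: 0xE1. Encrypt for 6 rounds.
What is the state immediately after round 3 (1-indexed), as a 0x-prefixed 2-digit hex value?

0xB9

s_0 = plaintext = 0xE1
s_1 = Round(s_0, k_0) = 0x1C
s_2 = Round(s_1, k_1) = 0xCB
s_3 = Round(s_2, k_2) = 0xB9
s_4 = Round(s_3, k_3) = 0x94
s_5 = Round(s_4, k_4) = 0x4B
s_6 = Round(s_5, k_5) = 0xB3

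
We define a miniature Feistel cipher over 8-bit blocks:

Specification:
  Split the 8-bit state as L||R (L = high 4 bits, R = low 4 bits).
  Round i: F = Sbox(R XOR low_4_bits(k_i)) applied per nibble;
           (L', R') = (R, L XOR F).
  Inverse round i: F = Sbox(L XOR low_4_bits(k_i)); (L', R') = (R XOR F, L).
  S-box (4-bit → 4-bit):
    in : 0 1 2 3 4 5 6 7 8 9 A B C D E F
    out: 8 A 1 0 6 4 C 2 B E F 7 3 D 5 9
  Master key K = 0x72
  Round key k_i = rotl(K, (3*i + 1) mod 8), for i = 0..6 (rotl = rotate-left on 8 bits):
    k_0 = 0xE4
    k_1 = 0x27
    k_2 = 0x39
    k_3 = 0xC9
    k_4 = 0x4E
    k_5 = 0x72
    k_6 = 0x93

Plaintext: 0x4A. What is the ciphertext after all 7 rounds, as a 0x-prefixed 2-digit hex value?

s_0 = plaintext = 0x4A
s_1 = Round(s_0, k_0) = 0xA1
s_2 = Round(s_1, k_1) = 0x16
s_3 = Round(s_2, k_2) = 0x68
s_4 = Round(s_3, k_3) = 0x8C
s_5 = Round(s_4, k_4) = 0xC9
s_6 = Round(s_5, k_5) = 0x9B
s_7 = Round(s_6, k_6) = 0xB2

0xB2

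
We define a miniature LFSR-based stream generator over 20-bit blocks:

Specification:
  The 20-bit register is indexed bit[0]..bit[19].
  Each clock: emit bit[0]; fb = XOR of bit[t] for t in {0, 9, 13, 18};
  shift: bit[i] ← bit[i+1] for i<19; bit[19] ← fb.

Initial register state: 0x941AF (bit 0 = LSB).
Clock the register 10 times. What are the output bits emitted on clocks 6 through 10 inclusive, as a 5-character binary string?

10110

reg_0 = 0x941AF
clock 1: out=1, reg = 0xCA0D7
clock 2: out=1, reg = 0xE506B
clock 3: out=1, reg = 0x72835
clock 4: out=1, reg = 0xB941A
clock 5: out=0, reg = 0x5CA0D
clock 6: out=1, reg = 0xAE506
clock 7: out=0, reg = 0xD7283
clock 8: out=1, reg = 0x6B941
clock 9: out=1, reg = 0xB5CA0
clock 10: out=0, reg = 0x5AE50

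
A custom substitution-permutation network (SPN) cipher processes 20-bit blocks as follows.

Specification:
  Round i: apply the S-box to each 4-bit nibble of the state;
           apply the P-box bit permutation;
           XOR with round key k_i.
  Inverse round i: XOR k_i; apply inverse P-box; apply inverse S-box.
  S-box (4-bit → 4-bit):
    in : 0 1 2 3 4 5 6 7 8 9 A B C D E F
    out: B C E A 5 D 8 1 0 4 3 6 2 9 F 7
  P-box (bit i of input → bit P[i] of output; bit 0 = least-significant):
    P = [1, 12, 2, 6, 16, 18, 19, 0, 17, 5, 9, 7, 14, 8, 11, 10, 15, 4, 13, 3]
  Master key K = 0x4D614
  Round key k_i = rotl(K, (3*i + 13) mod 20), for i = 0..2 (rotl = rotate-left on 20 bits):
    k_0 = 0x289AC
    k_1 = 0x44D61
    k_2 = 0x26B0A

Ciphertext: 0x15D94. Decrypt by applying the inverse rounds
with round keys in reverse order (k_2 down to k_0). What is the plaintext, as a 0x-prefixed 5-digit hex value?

s_0 = ciphertext = 0x15D94
s_1 = InvRound(s_0, k_2) = 0x2657F
s_2 = InvRound(s_1, k_1) = 0x297C4
s_3 = InvRound(s_2, k_0) = 0x61B83

0x61B83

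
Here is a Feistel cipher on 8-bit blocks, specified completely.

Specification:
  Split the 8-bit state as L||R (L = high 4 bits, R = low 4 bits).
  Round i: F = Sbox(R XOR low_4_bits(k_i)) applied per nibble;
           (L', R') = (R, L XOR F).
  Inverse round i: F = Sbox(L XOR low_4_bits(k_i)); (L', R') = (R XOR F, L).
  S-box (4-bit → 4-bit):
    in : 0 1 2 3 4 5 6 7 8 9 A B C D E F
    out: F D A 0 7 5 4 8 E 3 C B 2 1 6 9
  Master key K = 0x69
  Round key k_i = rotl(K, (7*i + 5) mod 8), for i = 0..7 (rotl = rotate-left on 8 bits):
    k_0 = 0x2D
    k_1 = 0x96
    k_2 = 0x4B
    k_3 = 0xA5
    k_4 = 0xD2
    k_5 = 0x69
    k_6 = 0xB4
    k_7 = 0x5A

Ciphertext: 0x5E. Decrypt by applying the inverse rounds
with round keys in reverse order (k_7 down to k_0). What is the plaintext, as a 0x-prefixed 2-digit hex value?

s_0 = ciphertext = 0x5E
s_1 = InvRound(s_0, k_7) = 0x75
s_2 = InvRound(s_1, k_6) = 0x57
s_3 = InvRound(s_2, k_5) = 0x55
s_4 = InvRound(s_3, k_4) = 0xD5
s_5 = InvRound(s_4, k_3) = 0xBD
s_6 = InvRound(s_5, k_2) = 0x2B
s_7 = InvRound(s_6, k_1) = 0xC2
s_8 = InvRound(s_7, k_0) = 0xFC

0xFC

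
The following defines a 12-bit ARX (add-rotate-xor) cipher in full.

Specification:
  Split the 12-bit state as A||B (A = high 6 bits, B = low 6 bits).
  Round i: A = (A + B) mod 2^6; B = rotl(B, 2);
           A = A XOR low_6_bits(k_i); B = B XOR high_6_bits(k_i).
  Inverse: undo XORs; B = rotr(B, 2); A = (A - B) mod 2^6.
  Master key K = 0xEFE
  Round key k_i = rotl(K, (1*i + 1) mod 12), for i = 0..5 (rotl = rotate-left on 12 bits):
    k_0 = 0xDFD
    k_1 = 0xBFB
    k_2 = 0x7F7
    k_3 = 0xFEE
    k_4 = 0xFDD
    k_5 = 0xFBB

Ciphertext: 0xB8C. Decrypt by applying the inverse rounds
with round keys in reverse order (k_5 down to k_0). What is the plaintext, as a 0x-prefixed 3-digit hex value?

s_0 = ciphertext = 0xB8C
s_1 = InvRound(s_0, k_5) = 0xA6C
s_2 = InvRound(s_1, k_4) = 0x034
s_3 = InvRound(s_2, k_3) = 0xF32
s_4 = InvRound(s_3, k_2) = 0xC1B
s_5 = InvRound(s_4, k_1) = 0xF8D
s_6 = InvRound(s_5, k_0) = 0x56E

0x56E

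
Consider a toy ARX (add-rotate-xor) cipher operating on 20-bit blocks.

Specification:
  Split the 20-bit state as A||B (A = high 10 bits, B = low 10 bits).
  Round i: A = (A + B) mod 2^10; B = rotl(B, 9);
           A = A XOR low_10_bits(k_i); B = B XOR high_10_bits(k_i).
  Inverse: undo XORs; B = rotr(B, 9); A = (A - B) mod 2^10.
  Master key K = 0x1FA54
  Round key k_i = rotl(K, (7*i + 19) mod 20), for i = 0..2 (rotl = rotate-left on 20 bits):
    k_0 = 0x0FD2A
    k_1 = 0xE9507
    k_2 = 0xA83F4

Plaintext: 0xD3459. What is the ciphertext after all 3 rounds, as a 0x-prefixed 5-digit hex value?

s_0 = plaintext = 0xD3459
s_1 = Round(s_0, k_0) = 0xA3213
s_2 = Round(s_1, k_1) = 0x660AC
s_3 = Round(s_2, k_2) = 0x6C2F6

0x6C2F6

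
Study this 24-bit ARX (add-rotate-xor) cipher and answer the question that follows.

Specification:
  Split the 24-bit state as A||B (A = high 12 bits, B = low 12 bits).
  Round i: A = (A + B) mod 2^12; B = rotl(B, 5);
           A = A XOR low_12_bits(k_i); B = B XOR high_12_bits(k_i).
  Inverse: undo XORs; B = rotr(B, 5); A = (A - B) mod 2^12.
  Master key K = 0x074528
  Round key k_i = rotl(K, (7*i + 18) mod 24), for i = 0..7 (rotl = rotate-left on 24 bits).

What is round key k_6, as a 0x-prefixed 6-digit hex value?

K = 0x074528
k_0 = rotl(K, (7*0+18) mod 24) = rotl(K, 18) = 0xA01D14
k_1 = rotl(K, (7*1+18) mod 24) = rotl(K, 1) = 0x0E8A50
k_2 = rotl(K, (7*2+18) mod 24) = rotl(K, 8) = 0x452807
k_3 = rotl(K, (7*3+18) mod 24) = rotl(K, 15) = 0x9403A2
k_4 = rotl(K, (7*4+18) mod 24) = rotl(K, 22) = 0x01D14A
k_5 = rotl(K, (7*5+18) mod 24) = rotl(K, 5) = 0xE8A500
k_6 = rotl(K, (7*6+18) mod 24) = rotl(K, 12) = 0x528074

0x528074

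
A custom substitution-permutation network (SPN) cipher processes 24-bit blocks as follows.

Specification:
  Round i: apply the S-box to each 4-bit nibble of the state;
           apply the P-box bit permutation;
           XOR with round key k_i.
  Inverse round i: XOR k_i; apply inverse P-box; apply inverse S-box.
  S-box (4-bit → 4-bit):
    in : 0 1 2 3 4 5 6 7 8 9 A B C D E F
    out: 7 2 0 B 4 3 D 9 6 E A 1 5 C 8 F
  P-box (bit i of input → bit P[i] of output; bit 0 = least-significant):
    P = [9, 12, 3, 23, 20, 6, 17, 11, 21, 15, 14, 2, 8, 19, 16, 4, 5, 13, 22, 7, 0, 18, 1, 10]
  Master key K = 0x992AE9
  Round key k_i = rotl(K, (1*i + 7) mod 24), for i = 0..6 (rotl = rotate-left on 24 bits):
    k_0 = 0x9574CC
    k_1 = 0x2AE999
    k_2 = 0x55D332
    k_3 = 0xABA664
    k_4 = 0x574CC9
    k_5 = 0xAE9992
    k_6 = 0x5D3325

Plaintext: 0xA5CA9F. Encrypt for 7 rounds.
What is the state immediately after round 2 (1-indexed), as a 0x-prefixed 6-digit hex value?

s_0 = plaintext = 0xA5CA9F
s_1 = Round(s_0, k_0) = 0x12CBA0
s_2 = Round(s_1, k_1) = 0x0FF2D1
s_3 = Round(s_2, k_2) = 0x1AEA81
s_4 = Round(s_3, k_3) = 0xAD16B0
s_5 = Round(s_4, k_4) = 0x2B1A45
s_6 = Round(s_5, k_5) = 0xA40BB6
s_7 = Round(s_6, k_6) = 0xA0342D

0x0FF2D1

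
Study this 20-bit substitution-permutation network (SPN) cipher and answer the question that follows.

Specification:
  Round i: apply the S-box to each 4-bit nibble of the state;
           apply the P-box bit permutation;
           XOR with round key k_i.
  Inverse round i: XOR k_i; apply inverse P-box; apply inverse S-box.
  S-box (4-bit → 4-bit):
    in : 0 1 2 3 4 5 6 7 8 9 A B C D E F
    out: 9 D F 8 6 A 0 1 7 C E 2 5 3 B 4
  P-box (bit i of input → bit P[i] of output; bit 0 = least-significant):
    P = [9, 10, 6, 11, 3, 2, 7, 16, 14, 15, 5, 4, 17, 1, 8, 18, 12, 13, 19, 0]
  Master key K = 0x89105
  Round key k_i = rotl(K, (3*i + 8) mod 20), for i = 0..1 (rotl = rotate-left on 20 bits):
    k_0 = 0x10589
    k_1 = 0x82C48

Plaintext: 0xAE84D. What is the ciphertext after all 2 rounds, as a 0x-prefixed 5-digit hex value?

0x722D6

s_0 = plaintext = 0xAE84D
s_1 = Round(s_0, k_0) = 0xFE32E
s_2 = Round(s_1, k_1) = 0x722D6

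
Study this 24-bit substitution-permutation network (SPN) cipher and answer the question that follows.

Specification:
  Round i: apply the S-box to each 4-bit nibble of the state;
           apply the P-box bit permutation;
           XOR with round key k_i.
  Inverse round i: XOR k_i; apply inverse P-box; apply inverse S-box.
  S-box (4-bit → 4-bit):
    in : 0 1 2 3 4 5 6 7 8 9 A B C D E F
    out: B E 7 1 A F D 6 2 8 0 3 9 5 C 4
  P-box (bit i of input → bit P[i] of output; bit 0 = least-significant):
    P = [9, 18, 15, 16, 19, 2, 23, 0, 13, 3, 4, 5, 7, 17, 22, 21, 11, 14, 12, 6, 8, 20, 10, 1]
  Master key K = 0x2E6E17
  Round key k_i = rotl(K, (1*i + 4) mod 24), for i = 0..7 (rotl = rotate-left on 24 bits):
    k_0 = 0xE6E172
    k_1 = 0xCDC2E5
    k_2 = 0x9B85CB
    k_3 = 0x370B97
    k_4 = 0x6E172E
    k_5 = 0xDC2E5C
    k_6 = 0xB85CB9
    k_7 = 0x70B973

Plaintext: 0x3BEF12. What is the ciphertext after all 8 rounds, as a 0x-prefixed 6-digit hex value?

s_0 = plaintext = 0x3BEF12
s_1 = Round(s_0, k_0) = 0x022A67
s_2 = Round(s_1, k_1) = 0x131B66
s_3 = Round(s_2, k_2) = 0x602BC0
s_4 = Round(s_3, k_3) = 0x78645C
s_5 = Round(s_4, k_4) = 0x975183
s_6 = Round(s_5, k_5) = 0xBE7CE2
s_7 = Round(s_6, k_6) = 0x6EEFD8
s_8 = Round(s_7, k_7) = 0x9CAC21

0x9CAC21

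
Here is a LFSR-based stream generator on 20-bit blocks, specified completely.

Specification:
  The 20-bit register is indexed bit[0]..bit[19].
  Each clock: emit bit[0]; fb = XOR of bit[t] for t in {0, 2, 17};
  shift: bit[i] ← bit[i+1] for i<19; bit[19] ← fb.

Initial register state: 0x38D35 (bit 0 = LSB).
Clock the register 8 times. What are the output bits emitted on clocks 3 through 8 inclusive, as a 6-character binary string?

reg_0 = 0x38D35
clock 1: out=1, reg = 0x9C69A
clock 2: out=0, reg = 0x4E34D
clock 3: out=1, reg = 0x271A6
clock 4: out=0, reg = 0x138D3
clock 5: out=1, reg = 0x89C69
clock 6: out=1, reg = 0xC4E34
clock 7: out=0, reg = 0xE271A
clock 8: out=0, reg = 0xF138D

101100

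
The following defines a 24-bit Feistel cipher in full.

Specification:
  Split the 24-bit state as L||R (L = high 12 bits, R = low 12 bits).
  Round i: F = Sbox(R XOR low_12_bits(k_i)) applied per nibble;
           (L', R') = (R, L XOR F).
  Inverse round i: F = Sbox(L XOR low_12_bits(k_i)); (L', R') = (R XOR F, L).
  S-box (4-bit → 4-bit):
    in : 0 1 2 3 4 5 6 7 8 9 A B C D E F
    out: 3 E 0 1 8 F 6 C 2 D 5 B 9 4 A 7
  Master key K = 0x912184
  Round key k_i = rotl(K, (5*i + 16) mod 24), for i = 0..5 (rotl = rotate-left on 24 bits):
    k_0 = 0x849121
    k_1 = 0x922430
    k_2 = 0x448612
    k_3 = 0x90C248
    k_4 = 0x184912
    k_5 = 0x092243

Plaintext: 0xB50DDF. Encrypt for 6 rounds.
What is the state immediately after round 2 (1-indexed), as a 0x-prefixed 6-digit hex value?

s_0 = plaintext = 0xB50DDF
s_1 = Round(s_0, k_0) = 0xDDF22A
s_2 = Round(s_1, k_1) = 0x22AB3A
s_3 = Round(s_2, k_2) = 0xB3A628
s_4 = Round(s_3, k_3) = 0x628359
s_5 = Round(s_4, k_4) = 0x3593A3
s_6 = Round(s_5, k_5) = 0x3A3DFA

0x22AB3A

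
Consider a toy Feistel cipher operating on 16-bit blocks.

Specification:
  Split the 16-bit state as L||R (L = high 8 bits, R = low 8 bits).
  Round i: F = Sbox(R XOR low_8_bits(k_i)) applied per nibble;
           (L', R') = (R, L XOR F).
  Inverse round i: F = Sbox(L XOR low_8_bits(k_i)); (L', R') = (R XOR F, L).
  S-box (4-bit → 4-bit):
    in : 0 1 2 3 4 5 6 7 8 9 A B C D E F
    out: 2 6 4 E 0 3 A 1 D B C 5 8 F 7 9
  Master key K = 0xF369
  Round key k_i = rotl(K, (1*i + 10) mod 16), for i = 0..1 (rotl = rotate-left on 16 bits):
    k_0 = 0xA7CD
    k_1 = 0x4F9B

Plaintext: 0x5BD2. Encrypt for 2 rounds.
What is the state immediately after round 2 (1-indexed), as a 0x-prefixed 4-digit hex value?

s_0 = plaintext = 0x5BD2
s_1 = Round(s_0, k_0) = 0xD232
s_2 = Round(s_1, k_1) = 0x3219

0x3219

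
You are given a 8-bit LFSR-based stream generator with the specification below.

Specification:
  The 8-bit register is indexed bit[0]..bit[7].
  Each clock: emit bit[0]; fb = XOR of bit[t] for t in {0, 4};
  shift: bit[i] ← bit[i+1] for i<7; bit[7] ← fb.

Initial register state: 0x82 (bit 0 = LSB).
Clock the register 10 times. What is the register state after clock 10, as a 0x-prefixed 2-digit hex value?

0x0A

reg_0 = 0x82
clock 1: out=0, reg = 0x41
clock 2: out=1, reg = 0xA0
clock 3: out=0, reg = 0x50
clock 4: out=0, reg = 0xA8
clock 5: out=0, reg = 0x54
clock 6: out=0, reg = 0xAA
clock 7: out=0, reg = 0x55
clock 8: out=1, reg = 0x2A
clock 9: out=0, reg = 0x15
clock 10: out=1, reg = 0x0A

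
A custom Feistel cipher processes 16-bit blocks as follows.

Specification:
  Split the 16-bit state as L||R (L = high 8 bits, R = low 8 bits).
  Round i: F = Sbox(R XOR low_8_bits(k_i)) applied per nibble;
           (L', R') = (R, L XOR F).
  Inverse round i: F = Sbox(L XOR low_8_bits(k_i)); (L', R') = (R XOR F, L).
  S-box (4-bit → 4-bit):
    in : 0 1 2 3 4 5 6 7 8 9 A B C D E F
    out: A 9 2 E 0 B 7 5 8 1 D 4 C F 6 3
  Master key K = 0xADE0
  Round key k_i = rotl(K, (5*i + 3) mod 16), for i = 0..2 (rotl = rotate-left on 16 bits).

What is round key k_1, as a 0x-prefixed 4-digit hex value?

0xE0AD

K = 0xADE0
k_0 = rotl(K, (5*0+3) mod 16) = rotl(K, 3) = 0x6F05
k_1 = rotl(K, (5*1+3) mod 16) = rotl(K, 8) = 0xE0AD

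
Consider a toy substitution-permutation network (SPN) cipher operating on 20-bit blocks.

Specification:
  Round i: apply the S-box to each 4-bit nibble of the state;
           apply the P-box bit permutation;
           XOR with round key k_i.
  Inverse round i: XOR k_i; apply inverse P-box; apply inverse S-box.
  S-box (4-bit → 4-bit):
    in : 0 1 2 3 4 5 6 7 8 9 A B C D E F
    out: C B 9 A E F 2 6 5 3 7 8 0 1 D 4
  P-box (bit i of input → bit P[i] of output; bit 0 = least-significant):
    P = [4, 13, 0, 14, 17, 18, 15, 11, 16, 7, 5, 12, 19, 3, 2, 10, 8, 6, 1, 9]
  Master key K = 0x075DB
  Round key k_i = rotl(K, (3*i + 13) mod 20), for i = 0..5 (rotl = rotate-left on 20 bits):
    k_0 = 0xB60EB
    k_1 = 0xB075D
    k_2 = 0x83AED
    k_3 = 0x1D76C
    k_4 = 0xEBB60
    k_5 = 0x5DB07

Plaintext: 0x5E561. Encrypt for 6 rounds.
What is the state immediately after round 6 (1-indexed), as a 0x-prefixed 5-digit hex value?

s_0 = plaintext = 0x5E561
s_1 = Round(s_0, k_0) = 0x6171D
s_2 = Round(s_1, k_1) = 0x50BA5
s_3 = Round(s_2, k_2) = 0xECDBA
s_4 = Round(s_3, k_3) = 0x0FC7F
s_5 = Round(s_4, k_4) = 0xA3967
s_6 = Round(s_5, k_5) = 0x0FECC

0x0FECC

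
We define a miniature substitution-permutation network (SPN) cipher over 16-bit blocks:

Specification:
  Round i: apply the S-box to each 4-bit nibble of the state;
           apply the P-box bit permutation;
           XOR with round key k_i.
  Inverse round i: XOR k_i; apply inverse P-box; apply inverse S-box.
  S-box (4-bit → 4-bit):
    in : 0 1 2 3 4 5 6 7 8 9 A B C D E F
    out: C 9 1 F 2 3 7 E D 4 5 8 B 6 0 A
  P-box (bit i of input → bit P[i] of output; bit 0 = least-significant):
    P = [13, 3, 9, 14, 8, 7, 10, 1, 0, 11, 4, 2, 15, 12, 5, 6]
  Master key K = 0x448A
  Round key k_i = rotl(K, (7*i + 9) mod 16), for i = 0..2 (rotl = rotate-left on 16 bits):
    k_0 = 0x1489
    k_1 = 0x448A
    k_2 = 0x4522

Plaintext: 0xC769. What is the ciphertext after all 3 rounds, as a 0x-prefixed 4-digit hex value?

s_0 = plaintext = 0xC769
s_1 = Round(s_0, k_0) = 0x8B5D
s_2 = Round(s_1, k_1) = 0xC766
s_3 = Round(s_2, k_2) = 0xFAFE

0xFAFE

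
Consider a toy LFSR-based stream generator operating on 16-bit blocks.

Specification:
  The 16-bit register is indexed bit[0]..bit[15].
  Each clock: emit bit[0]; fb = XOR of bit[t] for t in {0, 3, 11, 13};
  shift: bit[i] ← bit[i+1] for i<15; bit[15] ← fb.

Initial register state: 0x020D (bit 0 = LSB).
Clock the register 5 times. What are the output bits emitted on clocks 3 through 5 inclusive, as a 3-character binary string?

reg_0 = 0x020D
clock 1: out=1, reg = 0x0106
clock 2: out=0, reg = 0x0083
clock 3: out=1, reg = 0x8041
clock 4: out=1, reg = 0xC020
clock 5: out=0, reg = 0x6010

110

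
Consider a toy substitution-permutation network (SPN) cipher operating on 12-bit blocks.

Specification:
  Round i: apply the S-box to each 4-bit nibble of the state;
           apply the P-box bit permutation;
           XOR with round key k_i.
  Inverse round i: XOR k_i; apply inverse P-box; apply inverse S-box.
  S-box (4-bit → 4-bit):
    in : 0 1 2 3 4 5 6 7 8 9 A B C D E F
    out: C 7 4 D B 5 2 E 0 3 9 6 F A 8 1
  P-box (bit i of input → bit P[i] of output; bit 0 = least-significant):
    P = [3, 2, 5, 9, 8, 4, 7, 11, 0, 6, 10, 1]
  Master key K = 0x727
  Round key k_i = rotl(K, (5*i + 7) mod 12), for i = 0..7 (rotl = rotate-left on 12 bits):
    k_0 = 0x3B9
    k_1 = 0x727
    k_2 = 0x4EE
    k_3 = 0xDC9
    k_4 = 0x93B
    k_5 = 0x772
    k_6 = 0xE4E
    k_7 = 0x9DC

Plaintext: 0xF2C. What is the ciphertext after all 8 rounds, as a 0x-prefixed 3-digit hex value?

s_0 = plaintext = 0xF2C
s_1 = Round(s_0, k_0) = 0x114
s_2 = Round(s_1, k_1) = 0x0FA
s_3 = Round(s_2, k_2) = 0x3E4
s_4 = Round(s_3, k_3) = 0x3C6
s_5 = Round(s_4, k_4) = 0x4AC
s_6 = Round(s_5, k_5) = 0xC1D
s_7 = Round(s_6, k_6) = 0x999
s_8 = Round(s_7, k_7) = 0x881

0x881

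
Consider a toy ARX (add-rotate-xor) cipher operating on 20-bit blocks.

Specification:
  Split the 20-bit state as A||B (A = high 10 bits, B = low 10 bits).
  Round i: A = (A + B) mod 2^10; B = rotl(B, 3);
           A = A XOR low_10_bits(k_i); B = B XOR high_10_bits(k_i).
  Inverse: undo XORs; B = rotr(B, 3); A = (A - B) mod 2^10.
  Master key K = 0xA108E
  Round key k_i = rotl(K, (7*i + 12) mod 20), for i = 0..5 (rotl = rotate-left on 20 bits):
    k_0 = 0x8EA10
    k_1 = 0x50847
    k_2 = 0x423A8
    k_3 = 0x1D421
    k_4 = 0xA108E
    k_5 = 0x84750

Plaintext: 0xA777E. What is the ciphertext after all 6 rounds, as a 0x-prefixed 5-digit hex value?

s_0 = plaintext = 0xA777E
s_1 = Round(s_0, k_0) = 0x02DCC
s_2 = Round(s_1, k_1) = 0x64321
s_3 = Round(s_2, k_2) = 0xC6406
s_4 = Round(s_3, k_3) = 0xCF845
s_5 = Round(s_4, k_4) = 0xC34AC
s_6 = Round(s_5, k_5) = 0x3A770

0x3A770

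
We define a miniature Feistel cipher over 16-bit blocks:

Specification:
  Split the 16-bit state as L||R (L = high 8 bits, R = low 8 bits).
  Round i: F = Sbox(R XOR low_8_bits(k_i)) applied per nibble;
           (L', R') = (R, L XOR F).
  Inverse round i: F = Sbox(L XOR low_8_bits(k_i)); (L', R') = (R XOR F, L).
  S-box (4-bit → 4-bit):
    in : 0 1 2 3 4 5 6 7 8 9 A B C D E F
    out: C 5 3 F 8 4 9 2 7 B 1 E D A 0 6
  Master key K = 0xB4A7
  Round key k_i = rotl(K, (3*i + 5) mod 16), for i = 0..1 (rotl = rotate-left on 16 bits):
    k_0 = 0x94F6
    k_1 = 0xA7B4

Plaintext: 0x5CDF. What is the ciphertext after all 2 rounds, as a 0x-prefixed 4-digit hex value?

s_0 = plaintext = 0x5CDF
s_1 = Round(s_0, k_0) = 0xDF67
s_2 = Round(s_1, k_1) = 0x6770

0x6770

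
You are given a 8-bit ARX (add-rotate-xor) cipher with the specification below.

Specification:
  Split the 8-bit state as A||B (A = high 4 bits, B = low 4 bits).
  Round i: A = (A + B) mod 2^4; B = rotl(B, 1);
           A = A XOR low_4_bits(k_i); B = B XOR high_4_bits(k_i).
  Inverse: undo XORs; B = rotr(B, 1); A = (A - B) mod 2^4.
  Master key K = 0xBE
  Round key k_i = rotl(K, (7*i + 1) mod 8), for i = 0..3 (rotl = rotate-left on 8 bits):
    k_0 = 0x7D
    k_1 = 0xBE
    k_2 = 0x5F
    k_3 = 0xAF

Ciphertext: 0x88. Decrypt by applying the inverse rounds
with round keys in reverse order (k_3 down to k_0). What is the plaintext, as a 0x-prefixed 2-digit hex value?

s_0 = ciphertext = 0x88
s_1 = InvRound(s_0, k_3) = 0x61
s_2 = InvRound(s_1, k_2) = 0x72
s_3 = InvRound(s_2, k_1) = 0xDC
s_4 = InvRound(s_3, k_0) = 0x3D

0x3D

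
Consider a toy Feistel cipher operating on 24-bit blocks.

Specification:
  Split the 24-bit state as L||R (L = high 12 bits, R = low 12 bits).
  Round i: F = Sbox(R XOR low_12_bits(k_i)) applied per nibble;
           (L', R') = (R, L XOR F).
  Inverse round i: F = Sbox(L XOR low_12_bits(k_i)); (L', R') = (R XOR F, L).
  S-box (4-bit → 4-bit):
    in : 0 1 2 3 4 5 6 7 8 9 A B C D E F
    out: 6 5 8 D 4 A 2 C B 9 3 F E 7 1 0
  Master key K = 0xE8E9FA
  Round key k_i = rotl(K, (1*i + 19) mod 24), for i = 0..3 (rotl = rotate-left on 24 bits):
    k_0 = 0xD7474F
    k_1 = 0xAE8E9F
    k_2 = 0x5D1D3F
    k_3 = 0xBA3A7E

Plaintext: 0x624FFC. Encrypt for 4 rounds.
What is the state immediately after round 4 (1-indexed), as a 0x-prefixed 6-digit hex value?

0xD6CEE6

s_0 = plaintext = 0x624FFC
s_1 = Round(s_0, k_0) = 0xFFCDD9
s_2 = Round(s_1, k_1) = 0xDD92BE
s_3 = Round(s_2, k_2) = 0x2BED6C
s_4 = Round(s_3, k_3) = 0xD6CEE6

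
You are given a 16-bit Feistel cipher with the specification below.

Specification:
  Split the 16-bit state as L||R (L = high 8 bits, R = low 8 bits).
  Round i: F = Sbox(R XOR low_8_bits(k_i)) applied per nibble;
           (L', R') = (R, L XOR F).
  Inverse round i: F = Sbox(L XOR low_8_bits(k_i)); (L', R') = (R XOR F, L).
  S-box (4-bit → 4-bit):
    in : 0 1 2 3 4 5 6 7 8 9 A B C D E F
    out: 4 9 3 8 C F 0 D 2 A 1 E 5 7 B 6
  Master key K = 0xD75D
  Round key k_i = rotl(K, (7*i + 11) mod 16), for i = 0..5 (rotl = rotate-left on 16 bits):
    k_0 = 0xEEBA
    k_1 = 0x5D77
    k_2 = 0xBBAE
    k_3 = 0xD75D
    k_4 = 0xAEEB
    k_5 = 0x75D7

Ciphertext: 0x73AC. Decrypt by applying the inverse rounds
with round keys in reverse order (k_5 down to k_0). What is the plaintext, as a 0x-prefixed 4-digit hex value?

s_0 = ciphertext = 0x73AC
s_1 = InvRound(s_0, k_5) = 0xB073
s_2 = InvRound(s_1, k_4) = 0x8DB0
s_3 = InvRound(s_2, k_3) = 0xC48D
s_4 = InvRound(s_3, k_2) = 0x8CC4
s_5 = InvRound(s_4, k_1) = 0xAA8C
s_6 = InvRound(s_5, k_0) = 0x18AA

0x18AA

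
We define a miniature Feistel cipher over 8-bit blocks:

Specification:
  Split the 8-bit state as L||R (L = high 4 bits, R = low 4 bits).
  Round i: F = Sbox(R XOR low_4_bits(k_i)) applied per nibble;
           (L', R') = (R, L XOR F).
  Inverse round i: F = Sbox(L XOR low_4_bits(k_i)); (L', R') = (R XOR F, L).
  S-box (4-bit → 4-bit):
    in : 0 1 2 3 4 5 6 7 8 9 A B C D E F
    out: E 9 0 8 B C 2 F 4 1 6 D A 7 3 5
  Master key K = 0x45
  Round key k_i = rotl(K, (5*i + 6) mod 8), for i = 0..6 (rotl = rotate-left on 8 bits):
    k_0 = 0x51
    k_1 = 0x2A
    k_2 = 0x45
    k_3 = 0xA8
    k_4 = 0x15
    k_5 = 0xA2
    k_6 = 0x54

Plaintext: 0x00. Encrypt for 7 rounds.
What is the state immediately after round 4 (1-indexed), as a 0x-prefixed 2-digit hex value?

0xEA

s_0 = plaintext = 0x00
s_1 = Round(s_0, k_0) = 0x09
s_2 = Round(s_1, k_1) = 0x98
s_3 = Round(s_2, k_2) = 0x8E
s_4 = Round(s_3, k_3) = 0xEA
s_5 = Round(s_4, k_4) = 0xAB
s_6 = Round(s_5, k_5) = 0xBB
s_7 = Round(s_6, k_6) = 0xBE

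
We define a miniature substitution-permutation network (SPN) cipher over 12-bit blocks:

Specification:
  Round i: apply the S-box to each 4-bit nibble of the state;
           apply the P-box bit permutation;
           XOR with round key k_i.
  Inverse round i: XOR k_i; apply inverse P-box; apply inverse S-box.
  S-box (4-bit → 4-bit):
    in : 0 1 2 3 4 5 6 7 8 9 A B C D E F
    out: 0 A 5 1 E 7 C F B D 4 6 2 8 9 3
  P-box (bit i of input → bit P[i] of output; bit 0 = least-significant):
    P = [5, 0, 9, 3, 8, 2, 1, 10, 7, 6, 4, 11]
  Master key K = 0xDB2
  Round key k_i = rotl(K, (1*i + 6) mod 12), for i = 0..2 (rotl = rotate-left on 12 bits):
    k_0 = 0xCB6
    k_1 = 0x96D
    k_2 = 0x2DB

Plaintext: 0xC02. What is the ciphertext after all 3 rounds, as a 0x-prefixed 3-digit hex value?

0xD2A

s_0 = plaintext = 0xC02
s_1 = Round(s_0, k_0) = 0xED6
s_2 = Round(s_1, k_1) = 0x7E5
s_3 = Round(s_2, k_2) = 0xD2A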